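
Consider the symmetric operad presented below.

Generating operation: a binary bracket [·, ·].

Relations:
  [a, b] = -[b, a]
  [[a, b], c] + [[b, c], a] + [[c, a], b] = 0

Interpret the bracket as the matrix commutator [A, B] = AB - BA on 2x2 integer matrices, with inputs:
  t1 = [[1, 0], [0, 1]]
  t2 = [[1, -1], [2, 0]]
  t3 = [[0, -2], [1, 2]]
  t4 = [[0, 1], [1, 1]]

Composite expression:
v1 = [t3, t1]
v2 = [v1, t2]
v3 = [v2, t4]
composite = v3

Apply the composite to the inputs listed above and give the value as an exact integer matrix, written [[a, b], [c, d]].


[t3, t1] = [[0, 0], [0, 0]]
[[t3, t1], t2] = [[0, 0], [0, 0]]
[[[t3, t1], t2], t4] = [[0, 0], [0, 0]]

[[0, 0], [0, 0]]


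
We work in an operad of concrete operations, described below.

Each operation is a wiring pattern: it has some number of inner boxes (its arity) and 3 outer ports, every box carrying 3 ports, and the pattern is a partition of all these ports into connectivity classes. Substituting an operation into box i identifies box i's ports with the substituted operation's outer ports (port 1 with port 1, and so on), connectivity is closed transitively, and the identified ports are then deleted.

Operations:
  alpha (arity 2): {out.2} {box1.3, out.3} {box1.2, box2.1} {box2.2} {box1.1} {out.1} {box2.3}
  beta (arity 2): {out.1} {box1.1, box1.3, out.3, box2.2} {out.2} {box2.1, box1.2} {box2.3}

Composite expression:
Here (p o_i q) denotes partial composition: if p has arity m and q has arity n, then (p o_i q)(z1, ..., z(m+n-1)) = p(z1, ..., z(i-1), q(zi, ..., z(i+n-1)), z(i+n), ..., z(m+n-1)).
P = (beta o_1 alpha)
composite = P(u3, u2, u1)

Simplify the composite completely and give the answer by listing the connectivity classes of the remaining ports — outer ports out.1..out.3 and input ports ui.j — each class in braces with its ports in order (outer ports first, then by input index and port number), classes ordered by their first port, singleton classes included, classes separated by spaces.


{out.1} {out.2} {out.3, u1.2, u3.3} {u1.1} {u1.3} {u2.1, u3.2} {u2.2} {u2.3} {u3.1}

Two ports join when wires chain via beta-identified ports.
alpha over (u3, u2) gives {out.1} {out.2} {out.3, u3.3} {u2.1, u3.2} {u2.2} {u2.3} {u3.1}, out.j being that stage's outer ports
beta over (u3, u2, u1) gives {out.1} {out.2} {out.3, u1.2, u3.3} {u1.1} {u1.3} {u2.1, u3.2} {u2.2} {u2.3} {u3.1}, out.j being that stage's outer ports


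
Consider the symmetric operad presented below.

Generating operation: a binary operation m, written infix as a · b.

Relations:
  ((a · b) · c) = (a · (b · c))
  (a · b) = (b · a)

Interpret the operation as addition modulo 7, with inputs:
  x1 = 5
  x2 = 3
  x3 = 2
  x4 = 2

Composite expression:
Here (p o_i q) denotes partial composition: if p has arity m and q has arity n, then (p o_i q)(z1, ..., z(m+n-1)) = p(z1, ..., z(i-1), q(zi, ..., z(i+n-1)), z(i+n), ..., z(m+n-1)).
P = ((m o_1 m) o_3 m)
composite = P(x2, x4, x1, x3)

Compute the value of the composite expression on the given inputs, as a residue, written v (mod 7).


5 (mod 7)

(x2 · x4) = 5
(x1 · x3) = 0
((x2 · x4) · (x1 · x3)) = 5


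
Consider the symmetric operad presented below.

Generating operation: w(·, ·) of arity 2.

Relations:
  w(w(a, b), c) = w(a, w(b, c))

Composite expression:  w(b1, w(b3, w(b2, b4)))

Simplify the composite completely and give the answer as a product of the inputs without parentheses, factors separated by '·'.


b1 · b3 · b2 · b4

All parenthesizations of w agree; list the b-inputs left to right.
w(b2, b4) unparenthesizes to b2 · b4
w(b3, w(b2, b4)) unparenthesizes to b3 · b2 · b4
w(b1, w(b3, w(b2, b4))) unparenthesizes to b1 · b3 · b2 · b4


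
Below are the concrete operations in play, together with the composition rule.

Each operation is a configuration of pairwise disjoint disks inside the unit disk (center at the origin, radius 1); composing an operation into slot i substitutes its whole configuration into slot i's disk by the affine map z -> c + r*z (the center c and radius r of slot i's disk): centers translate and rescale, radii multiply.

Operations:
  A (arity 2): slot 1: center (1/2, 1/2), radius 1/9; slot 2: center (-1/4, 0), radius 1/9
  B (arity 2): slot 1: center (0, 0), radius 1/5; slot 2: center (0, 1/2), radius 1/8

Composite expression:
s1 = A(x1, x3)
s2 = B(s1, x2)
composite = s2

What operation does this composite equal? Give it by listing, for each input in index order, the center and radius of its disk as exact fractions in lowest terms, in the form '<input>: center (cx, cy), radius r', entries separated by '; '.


Affine substitution under B: radii multiply and x-centers shift.
x1: after 2 affine steps, its disk has center (1/10, 1/10), radius 1/45
x3: after 2 affine steps, its disk has center (-1/20, 0), radius 1/45
x2: after 1 affine step, its disk has center (0, 1/2), radius 1/8

x1: center (1/10, 1/10), radius 1/45; x2: center (0, 1/2), radius 1/8; x3: center (-1/20, 0), radius 1/45


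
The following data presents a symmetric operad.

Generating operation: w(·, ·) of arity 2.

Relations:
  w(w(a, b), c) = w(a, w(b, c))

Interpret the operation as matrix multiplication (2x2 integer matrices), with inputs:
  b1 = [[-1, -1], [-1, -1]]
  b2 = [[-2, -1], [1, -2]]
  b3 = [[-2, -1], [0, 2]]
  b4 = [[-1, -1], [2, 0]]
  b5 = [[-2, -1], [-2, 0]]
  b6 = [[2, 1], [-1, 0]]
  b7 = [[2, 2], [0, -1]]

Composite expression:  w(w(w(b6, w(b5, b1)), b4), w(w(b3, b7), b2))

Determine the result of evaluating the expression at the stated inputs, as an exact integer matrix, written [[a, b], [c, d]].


w(b5, b1) = [[3, 3], [2, 2]]
w(b6, w(b5, b1)) = [[8, 8], [-3, -3]]
w(w(b6, w(b5, b1)), b4) = [[8, -8], [-3, 3]]
w(b3, b7) = [[-4, -3], [0, -2]]
w(w(b3, b7), b2) = [[5, 10], [-2, 4]]
w(w(w(b6, w(b5, b1)), b4), w(w(b3, b7), b2)) = [[56, 48], [-21, -18]]

[[56, 48], [-21, -18]]


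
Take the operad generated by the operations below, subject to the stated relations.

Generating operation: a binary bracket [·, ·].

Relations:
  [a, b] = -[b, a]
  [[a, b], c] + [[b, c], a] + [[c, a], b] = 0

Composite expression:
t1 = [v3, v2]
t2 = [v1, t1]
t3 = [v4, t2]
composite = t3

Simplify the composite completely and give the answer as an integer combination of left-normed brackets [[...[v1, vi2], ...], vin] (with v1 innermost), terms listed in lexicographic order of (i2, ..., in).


In the tensor algebra, words opening v1 carry the v1-anchored form.
Composite bracket: [v4, [v1, [v3, v2]]]
Full expansion: 8 signed words from ab - ba (2^3 = 8).
Collect the words opening with v1:
  v1v2v3v4 appears with sign +1, giving the term +[[[v1, v2], v3], v4]
  v1v3v2v4 appears with sign -1, giving the term -[[[v1, v3], v2], v4]

[[[v1, v2], v3], v4] - [[[v1, v3], v2], v4]


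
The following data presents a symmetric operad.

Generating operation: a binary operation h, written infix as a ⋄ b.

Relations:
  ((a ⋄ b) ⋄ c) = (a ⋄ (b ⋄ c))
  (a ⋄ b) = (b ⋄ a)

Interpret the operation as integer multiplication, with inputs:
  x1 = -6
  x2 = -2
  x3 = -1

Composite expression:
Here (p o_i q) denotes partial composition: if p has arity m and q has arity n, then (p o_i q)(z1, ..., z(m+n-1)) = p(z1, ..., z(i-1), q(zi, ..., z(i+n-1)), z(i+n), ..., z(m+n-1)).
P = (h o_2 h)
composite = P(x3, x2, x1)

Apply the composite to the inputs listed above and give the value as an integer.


-12


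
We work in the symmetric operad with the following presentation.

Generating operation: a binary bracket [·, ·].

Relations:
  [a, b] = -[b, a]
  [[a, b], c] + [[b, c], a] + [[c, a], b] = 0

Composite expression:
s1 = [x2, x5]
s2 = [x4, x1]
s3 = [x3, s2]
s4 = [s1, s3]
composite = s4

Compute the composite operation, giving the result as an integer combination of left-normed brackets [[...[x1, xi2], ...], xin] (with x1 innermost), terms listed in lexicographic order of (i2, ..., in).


-[[[[x1, x4], x3], x2], x5] + [[[[x1, x4], x3], x5], x2]

A multilinear Lie element is pinned by x1-initial words (x1 innermost).
Composite bracket: [[x2, x5], [x3, [x4, x1]]]
Full expansion: 16 signed words from ab - ba (2^4 = 16).
Collect the words opening with x1:
  from x1x4x3x2x5, sign -1: term -[[[[x1, x4], x3], x2], x5]
  from x1x4x3x5x2, sign +1: term +[[[[x1, x4], x3], x5], x2]


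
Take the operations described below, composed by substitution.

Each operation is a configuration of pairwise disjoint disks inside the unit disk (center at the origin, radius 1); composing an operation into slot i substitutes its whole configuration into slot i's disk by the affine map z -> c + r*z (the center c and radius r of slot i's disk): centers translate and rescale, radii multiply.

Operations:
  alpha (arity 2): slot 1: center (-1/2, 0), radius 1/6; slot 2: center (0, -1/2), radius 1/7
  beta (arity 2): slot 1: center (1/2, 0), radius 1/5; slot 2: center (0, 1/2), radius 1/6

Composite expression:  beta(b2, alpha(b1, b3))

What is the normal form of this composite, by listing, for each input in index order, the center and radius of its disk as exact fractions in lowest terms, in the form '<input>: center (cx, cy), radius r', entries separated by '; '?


Below beta, radii multiply path by path; the b-disk centers shift.
b2: after 1 affine step, its disk has center (1/2, 0), radius 1/5
b1: after 2 affine steps, its disk has center (-1/12, 1/2), radius 1/36
b3: after 2 affine steps, its disk has center (0, 5/12), radius 1/42

b1: center (-1/12, 1/2), radius 1/36; b2: center (1/2, 0), radius 1/5; b3: center (0, 5/12), radius 1/42


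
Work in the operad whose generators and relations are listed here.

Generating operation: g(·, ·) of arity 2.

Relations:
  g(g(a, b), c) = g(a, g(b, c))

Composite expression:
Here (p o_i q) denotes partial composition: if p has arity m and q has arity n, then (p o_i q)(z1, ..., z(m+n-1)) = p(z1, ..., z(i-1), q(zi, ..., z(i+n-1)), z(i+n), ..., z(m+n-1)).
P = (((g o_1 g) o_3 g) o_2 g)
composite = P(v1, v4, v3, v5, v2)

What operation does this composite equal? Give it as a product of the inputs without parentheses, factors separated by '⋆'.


v1 ⋆ v4 ⋆ v3 ⋆ v5 ⋆ v2


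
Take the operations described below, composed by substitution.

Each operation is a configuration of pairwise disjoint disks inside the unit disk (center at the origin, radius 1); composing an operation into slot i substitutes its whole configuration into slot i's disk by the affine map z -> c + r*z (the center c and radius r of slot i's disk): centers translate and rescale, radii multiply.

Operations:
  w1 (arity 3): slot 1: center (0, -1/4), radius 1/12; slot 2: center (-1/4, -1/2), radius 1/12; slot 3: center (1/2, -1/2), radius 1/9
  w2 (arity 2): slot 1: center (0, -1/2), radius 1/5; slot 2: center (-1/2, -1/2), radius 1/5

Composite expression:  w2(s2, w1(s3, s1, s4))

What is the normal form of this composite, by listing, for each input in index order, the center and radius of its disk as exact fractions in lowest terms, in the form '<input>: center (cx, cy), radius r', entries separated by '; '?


Only the slot chain above each s matters under w2; compose those maps.
for s2, the 1-step affine chain lands on center (0, -1/2), radius 1/5
for s3, the 2-step affine chain lands on center (-1/2, -11/20), radius 1/60
for s1, the 2-step affine chain lands on center (-11/20, -3/5), radius 1/60
for s4, the 2-step affine chain lands on center (-2/5, -3/5), radius 1/45

s1: center (-11/20, -3/5), radius 1/60; s2: center (0, -1/2), radius 1/5; s3: center (-1/2, -11/20), radius 1/60; s4: center (-2/5, -3/5), radius 1/45


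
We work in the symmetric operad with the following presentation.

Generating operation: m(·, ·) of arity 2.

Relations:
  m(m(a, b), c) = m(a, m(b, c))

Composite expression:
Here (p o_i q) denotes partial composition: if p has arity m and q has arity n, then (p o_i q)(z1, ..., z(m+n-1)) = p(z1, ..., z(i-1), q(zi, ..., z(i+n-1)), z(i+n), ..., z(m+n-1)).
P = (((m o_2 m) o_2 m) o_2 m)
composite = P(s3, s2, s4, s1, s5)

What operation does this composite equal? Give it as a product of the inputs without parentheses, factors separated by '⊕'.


All parenthesizations of m agree; list the s-inputs left to right.
m(s2, s4) spells out as s2 ⊕ s4
m(m(s2, s4), s1) spells out as s2 ⊕ s4 ⊕ s1
m(m(m(s2, s4), s1), s5) spells out as s2 ⊕ s4 ⊕ s1 ⊕ s5
m(s3, m(m(m(s2, s4), s1), s5)) spells out as s3 ⊕ s2 ⊕ s4 ⊕ s1 ⊕ s5

s3 ⊕ s2 ⊕ s4 ⊕ s1 ⊕ s5


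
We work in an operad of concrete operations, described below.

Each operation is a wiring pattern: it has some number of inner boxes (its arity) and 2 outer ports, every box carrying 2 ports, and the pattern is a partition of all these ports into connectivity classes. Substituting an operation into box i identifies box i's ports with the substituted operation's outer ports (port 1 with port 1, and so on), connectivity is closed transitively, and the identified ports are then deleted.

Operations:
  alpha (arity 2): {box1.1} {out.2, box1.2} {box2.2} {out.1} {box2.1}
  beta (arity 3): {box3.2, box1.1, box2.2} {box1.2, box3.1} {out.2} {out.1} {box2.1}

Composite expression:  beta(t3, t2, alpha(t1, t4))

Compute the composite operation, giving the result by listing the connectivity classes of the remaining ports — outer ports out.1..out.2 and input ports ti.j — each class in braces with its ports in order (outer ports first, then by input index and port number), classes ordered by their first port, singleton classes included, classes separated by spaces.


{out.1} {out.2} {t1.1} {t1.2, t2.2, t3.1} {t2.1} {t3.2} {t4.1} {t4.2}

After gluing at beta, chains via deleted ports link the t-ports.
through alpha, on inputs (t1, t4): {out.1} {out.2, t1.2} {t1.1} {t4.1} {t4.2} (out.j = stage outer ports)
through beta, on inputs (t3, t2, t1, t4): {out.1} {out.2} {t1.1} {t1.2, t2.2, t3.1} {t2.1} {t3.2} {t4.1} {t4.2} (out.j = stage outer ports)


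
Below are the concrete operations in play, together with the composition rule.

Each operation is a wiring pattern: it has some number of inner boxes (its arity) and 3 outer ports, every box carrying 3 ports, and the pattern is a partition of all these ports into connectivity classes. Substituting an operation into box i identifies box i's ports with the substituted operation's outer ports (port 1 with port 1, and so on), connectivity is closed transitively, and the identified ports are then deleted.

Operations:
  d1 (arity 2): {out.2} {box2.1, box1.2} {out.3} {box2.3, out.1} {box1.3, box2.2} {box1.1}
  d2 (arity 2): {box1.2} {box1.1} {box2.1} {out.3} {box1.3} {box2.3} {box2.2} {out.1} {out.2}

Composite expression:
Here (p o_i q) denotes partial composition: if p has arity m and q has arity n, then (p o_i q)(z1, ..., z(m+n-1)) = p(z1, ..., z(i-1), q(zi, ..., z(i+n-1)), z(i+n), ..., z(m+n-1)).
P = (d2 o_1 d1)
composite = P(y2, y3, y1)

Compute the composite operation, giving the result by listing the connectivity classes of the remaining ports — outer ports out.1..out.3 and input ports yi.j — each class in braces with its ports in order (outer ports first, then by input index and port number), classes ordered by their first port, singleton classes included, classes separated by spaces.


{out.1} {out.2} {out.3} {y1.1} {y1.2} {y1.3} {y2.1} {y2.2, y3.1} {y2.3, y3.2} {y3.3}

Substituting into d2 glues patterns; closure does the rest.
stage d1: inputs (y2, y3), connectivity {out.1, y3.3} {out.2} {out.3} {y2.1} {y2.2, y3.1} {y2.3, y3.2}, out.j its boundary
stage d2: inputs (y2, y3, y1), connectivity {out.1} {out.2} {out.3} {y1.1} {y1.2} {y1.3} {y2.1} {y2.2, y3.1} {y2.3, y3.2} {y3.3}, out.j its boundary


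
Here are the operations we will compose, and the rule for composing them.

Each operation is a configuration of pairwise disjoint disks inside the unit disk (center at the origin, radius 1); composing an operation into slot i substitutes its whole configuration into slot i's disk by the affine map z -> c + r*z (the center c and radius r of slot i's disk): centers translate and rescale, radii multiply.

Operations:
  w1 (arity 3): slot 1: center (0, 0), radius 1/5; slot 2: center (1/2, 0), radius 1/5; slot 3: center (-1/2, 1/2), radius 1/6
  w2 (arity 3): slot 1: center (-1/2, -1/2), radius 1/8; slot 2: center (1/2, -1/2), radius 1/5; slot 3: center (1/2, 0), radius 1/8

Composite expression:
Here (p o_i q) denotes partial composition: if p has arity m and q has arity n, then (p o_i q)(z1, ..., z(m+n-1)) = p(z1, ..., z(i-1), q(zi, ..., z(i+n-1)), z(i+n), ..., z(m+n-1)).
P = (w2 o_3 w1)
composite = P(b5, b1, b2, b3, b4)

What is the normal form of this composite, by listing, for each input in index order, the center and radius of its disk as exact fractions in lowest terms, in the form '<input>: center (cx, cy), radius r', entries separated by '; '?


b1: center (1/2, -1/2), radius 1/5; b2: center (1/2, 0), radius 1/40; b3: center (9/16, 0), radius 1/40; b4: center (7/16, 1/16), radius 1/48; b5: center (-1/2, -1/2), radius 1/8

Affine substitution under w2: radii multiply and b-centers shift.
tracing b5 down its 1-map path: center (-1/2, -1/2), radius 1/8
tracing b1 down its 1-map path: center (1/2, -1/2), radius 1/5
tracing b2 down its 2-map path: center (1/2, 0), radius 1/40
tracing b3 down its 2-map path: center (9/16, 0), radius 1/40
tracing b4 down its 2-map path: center (7/16, 1/16), radius 1/48


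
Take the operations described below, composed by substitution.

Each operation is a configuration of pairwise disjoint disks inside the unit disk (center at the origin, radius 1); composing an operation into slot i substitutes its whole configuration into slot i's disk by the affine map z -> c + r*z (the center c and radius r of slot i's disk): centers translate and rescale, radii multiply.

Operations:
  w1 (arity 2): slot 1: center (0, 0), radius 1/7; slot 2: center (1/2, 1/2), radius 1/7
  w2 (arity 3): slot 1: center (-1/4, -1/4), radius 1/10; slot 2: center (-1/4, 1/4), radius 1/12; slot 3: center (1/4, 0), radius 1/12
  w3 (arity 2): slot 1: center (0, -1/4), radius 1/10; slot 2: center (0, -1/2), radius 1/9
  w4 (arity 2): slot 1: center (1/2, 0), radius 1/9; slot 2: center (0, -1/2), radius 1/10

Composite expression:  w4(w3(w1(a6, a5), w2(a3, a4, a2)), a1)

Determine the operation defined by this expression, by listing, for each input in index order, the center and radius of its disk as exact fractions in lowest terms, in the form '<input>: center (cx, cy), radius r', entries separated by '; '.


Each a-disk chains the slot maps above it in w4; radii multiply.
input a6: composing its 3 substitution steps yields center (1/2, -1/36), radius 1/630
input a5: composing its 3 substitution steps yields center (91/180, -1/45), radius 1/630
input a3: composing its 3 substitution steps yields center (161/324, -19/324), radius 1/810
input a4: composing its 3 substitution steps yields center (161/324, -17/324), radius 1/972
input a2: composing its 3 substitution steps yields center (163/324, -1/18), radius 1/972
input a1: composing its 1 substitution step yields center (0, -1/2), radius 1/10

a1: center (0, -1/2), radius 1/10; a2: center (163/324, -1/18), radius 1/972; a3: center (161/324, -19/324), radius 1/810; a4: center (161/324, -17/324), radius 1/972; a5: center (91/180, -1/45), radius 1/630; a6: center (1/2, -1/36), radius 1/630


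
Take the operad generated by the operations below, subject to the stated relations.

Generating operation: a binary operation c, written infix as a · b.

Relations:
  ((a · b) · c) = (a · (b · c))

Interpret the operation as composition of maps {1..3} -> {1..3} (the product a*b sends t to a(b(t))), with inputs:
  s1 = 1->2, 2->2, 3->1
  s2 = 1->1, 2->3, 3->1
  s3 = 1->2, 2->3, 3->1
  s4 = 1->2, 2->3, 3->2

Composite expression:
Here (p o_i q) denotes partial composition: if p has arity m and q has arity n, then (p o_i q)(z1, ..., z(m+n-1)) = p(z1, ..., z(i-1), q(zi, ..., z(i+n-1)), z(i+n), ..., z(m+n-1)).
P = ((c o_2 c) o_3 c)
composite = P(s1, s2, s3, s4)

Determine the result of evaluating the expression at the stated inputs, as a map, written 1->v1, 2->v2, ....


1->2, 2->2, 3->2


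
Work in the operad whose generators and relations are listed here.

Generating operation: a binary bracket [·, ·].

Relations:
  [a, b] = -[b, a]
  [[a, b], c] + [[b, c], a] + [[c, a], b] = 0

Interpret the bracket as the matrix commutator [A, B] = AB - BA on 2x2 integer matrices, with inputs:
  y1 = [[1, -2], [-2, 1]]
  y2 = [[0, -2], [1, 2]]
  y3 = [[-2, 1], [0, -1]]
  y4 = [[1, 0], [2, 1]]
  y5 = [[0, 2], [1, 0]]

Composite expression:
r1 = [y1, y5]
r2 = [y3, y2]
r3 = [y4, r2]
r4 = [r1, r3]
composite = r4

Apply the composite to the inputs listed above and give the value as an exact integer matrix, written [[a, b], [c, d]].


[[0, 0], [-16, 0]]

[y1, y5] = [[2, 0], [0, -2]]
[y3, y2] = [[1, 4], [1, -1]]
[y4, [y3, y2]] = [[-8, 0], [4, 8]]
[[y1, y5], [y4, [y3, y2]]] = [[0, 0], [-16, 0]]


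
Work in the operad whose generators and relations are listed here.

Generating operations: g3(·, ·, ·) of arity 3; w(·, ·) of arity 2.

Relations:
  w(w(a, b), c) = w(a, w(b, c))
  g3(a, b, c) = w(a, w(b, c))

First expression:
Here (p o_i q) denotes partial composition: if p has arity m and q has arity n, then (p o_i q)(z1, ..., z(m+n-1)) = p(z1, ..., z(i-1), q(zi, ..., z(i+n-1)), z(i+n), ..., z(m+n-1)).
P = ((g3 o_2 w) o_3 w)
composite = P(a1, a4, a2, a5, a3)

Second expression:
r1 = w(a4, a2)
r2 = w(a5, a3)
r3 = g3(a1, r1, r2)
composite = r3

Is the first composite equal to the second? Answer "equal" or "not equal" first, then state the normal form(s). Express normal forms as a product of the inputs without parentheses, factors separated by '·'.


equal — both sides give a1 · a4 · a2 · a5 · a3


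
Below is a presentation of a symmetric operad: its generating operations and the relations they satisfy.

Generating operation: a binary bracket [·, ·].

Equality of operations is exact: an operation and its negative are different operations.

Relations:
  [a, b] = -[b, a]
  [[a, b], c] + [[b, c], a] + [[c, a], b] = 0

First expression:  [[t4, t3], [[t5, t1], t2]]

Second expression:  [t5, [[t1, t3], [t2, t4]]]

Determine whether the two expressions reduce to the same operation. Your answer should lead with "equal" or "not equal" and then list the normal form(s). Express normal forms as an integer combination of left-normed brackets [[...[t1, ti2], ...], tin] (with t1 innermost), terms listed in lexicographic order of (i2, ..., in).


The first expression, normalized: -[[[[t1, t5], t2], t3], t4] + [[[[t1, t5], t2], t4], t3]
The second expression, normalized: -[[[[t1, t3], t2], t4], t5] + [[[[t1, t3], t4], t2], t5]
The forms do not match — not equal.

not equal; first: -[[[[t1, t5], t2], t3], t4] + [[[[t1, t5], t2], t4], t3]; second: -[[[[t1, t3], t2], t4], t5] + [[[[t1, t3], t4], t2], t5]


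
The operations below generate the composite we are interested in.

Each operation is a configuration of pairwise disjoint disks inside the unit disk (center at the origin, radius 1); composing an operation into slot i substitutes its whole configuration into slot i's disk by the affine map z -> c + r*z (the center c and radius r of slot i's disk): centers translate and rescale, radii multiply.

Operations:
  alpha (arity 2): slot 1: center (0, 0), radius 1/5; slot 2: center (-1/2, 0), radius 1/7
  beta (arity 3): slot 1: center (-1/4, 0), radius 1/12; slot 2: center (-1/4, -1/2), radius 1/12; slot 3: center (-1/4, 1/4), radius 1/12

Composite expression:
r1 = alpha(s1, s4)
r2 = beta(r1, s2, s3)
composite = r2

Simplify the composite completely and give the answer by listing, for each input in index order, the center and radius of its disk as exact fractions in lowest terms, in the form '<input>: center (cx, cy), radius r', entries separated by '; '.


s1: center (-1/4, 0), radius 1/60; s2: center (-1/4, -1/2), radius 1/12; s3: center (-1/4, 1/4), radius 1/12; s4: center (-7/24, 0), radius 1/84


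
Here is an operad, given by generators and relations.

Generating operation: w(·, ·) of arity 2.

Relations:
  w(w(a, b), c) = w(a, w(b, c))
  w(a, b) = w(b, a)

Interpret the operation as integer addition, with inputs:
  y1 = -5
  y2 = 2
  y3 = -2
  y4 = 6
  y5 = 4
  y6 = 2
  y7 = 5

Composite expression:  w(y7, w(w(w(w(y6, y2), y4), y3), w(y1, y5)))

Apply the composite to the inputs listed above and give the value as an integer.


12

w(y6, y2) = 4
w(w(y6, y2), y4) = 10
w(w(w(y6, y2), y4), y3) = 8
w(y1, y5) = -1
w(w(w(w(y6, y2), y4), y3), w(y1, y5)) = 7
w(y7, w(w(w(w(y6, y2), y4), y3), w(y1, y5))) = 12


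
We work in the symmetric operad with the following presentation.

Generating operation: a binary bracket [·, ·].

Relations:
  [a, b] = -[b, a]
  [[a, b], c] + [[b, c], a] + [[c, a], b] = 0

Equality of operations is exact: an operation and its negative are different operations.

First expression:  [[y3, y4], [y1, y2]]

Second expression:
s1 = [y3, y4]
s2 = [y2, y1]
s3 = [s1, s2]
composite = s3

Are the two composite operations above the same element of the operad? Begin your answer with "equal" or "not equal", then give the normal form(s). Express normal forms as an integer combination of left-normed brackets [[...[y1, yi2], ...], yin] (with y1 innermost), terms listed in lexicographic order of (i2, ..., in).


In normal form, the first expression is -[[[y1, y2], y3], y4] + [[[y1, y2], y4], y3]
In normal form, the second expression is [[[y1, y2], y3], y4] - [[[y1, y2], y4], y3]
They disagree, so not equal.

not equal — first -[[[y1, y2], y3], y4] + [[[y1, y2], y4], y3], second [[[y1, y2], y3], y4] - [[[y1, y2], y4], y3]


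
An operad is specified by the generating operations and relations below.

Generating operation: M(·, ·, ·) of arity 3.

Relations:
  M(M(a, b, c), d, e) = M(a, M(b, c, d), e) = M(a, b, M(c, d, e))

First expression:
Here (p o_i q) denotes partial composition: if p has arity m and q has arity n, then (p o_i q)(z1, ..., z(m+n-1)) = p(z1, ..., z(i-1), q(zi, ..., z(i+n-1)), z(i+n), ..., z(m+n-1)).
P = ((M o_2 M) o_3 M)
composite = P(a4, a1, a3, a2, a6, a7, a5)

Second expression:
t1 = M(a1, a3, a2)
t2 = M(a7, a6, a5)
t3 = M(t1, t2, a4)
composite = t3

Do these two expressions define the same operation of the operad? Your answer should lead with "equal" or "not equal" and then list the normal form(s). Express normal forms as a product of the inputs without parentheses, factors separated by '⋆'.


not equal; first: a4 ⋆ a1 ⋆ a3 ⋆ a2 ⋆ a6 ⋆ a7 ⋆ a5; second: a1 ⋆ a3 ⋆ a2 ⋆ a7 ⋆ a6 ⋆ a5 ⋆ a4

In normal form, the first expression is a4 ⋆ a1 ⋆ a3 ⋆ a2 ⋆ a6 ⋆ a7 ⋆ a5
In normal form, the second expression is a1 ⋆ a3 ⋆ a2 ⋆ a7 ⋆ a6 ⋆ a5 ⋆ a4
Different reductions; not equal.


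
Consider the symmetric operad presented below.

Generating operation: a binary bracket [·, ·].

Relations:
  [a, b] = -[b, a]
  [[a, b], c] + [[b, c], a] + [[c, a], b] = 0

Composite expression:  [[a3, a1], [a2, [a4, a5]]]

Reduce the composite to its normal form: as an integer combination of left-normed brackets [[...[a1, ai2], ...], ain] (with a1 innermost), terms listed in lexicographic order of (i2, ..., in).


-[[[[a1, a3], a2], a4], a5] + [[[[a1, a3], a2], a5], a4] + [[[[a1, a3], a4], a5], a2] - [[[[a1, a3], a5], a4], a2]


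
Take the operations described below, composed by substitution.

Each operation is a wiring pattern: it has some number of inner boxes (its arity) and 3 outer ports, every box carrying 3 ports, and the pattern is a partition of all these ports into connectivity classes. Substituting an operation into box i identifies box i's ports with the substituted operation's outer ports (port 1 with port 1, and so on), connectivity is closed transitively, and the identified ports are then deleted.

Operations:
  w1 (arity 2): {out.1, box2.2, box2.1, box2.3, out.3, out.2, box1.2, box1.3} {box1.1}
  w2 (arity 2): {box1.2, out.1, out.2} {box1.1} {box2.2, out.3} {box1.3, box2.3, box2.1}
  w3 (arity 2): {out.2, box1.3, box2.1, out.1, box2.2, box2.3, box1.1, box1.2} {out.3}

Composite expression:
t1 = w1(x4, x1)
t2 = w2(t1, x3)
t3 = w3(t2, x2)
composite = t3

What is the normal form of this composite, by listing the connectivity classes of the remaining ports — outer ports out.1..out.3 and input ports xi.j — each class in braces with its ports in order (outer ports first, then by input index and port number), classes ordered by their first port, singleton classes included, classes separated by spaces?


{out.1, out.2, x1.1, x1.2, x1.3, x2.1, x2.2, x2.3, x3.1, x3.2, x3.3, x4.2, x4.3} {out.3} {x4.1}


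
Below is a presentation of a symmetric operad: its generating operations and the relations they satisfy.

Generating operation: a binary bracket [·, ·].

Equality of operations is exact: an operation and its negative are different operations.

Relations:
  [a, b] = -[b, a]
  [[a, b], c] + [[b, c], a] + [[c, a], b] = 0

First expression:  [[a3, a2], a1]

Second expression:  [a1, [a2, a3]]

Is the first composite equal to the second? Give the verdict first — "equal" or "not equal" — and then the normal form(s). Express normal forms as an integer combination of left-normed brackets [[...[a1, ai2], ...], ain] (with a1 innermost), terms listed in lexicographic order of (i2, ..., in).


equal; both compose to [[a1, a2], a3] - [[a1, a3], a2]

The first expression reduces to [[a1, a2], a3] - [[a1, a3], a2]
The second expression reduces to [[a1, a2], a3] - [[a1, a3], a2]
One common form — equal.


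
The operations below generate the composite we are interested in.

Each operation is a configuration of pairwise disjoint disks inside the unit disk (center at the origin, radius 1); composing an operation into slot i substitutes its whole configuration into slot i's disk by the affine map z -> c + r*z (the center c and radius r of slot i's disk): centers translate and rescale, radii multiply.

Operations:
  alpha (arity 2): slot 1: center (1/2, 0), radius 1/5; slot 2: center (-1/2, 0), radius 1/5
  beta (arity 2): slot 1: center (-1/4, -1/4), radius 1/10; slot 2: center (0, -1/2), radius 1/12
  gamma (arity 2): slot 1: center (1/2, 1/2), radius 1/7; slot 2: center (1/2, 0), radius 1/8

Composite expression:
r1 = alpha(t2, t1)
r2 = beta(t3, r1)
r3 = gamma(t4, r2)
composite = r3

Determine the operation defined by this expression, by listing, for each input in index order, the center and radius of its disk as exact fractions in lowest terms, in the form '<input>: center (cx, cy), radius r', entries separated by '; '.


Below gamma, radii multiply path by path; the t-disk centers shift.
tracing t4 down its 1-map path: center (1/2, 1/2), radius 1/7
tracing t3 down its 2-map path: center (15/32, -1/32), radius 1/80
tracing t2 down its 3-map path: center (97/192, -1/16), radius 1/480
tracing t1 down its 3-map path: center (95/192, -1/16), radius 1/480

t1: center (95/192, -1/16), radius 1/480; t2: center (97/192, -1/16), radius 1/480; t3: center (15/32, -1/32), radius 1/80; t4: center (1/2, 1/2), radius 1/7


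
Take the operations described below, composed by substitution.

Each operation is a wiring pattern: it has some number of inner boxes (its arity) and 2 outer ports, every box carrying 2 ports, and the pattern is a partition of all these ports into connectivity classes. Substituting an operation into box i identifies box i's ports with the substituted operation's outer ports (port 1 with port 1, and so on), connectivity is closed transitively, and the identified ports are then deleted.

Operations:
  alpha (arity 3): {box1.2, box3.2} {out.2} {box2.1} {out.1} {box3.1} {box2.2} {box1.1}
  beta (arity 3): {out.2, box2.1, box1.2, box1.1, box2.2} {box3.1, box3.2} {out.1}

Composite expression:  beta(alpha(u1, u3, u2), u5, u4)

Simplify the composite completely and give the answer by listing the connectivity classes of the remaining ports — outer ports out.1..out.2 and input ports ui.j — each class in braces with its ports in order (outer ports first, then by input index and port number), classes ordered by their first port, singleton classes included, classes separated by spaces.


{out.1} {out.2, u5.1, u5.2} {u1.1} {u1.2, u2.2} {u2.1} {u3.1} {u3.2} {u4.1, u4.2}

Reachability decides: close wires over beta-identified ports.
after alpha, the pattern on (u1, u3, u2) reads {out.1} {out.2} {u1.1} {u1.2, u2.2} {u2.1} {u3.1} {u3.2} (out.j = its outer ports)
after beta, the pattern on (u1, u3, u2, u5, u4) reads {out.1} {out.2, u5.1, u5.2} {u1.1} {u1.2, u2.2} {u2.1} {u3.1} {u3.2} {u4.1, u4.2} (out.j = its outer ports)


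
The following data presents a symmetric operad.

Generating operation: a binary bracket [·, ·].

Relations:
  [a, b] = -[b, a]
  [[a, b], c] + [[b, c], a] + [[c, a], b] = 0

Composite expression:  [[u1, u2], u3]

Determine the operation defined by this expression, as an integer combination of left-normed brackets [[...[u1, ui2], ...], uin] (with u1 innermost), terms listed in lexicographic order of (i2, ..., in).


[[u1, u2], u3]


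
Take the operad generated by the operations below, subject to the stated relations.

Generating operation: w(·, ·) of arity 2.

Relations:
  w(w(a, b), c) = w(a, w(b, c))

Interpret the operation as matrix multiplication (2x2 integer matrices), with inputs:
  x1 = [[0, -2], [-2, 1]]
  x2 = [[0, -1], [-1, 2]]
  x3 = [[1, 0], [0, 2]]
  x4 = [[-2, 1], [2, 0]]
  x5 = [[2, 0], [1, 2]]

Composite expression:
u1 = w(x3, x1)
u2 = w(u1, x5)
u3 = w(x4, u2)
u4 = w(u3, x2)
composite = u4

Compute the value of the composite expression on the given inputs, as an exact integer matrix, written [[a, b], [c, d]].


[[-12, 26], [8, -12]]


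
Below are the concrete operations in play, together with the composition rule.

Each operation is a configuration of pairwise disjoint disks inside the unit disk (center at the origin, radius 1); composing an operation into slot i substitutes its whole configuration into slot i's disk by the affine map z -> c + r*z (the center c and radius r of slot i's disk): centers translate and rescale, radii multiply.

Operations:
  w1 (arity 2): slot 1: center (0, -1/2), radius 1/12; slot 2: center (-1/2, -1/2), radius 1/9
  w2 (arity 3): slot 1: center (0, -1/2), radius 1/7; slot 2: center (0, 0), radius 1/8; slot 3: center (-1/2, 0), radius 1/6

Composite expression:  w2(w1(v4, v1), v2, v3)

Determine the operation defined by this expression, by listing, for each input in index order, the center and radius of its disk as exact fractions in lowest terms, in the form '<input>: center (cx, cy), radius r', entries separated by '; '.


v1: center (-1/14, -4/7), radius 1/63; v2: center (0, 0), radius 1/8; v3: center (-1/2, 0), radius 1/6; v4: center (0, -4/7), radius 1/84

Below w2, radii multiply path by path; the v-disk centers shift.
tracing v4 down its 2-map path: center (0, -4/7), radius 1/84
tracing v1 down its 2-map path: center (-1/14, -4/7), radius 1/63
tracing v2 down its 1-map path: center (0, 0), radius 1/8
tracing v3 down its 1-map path: center (-1/2, 0), radius 1/6


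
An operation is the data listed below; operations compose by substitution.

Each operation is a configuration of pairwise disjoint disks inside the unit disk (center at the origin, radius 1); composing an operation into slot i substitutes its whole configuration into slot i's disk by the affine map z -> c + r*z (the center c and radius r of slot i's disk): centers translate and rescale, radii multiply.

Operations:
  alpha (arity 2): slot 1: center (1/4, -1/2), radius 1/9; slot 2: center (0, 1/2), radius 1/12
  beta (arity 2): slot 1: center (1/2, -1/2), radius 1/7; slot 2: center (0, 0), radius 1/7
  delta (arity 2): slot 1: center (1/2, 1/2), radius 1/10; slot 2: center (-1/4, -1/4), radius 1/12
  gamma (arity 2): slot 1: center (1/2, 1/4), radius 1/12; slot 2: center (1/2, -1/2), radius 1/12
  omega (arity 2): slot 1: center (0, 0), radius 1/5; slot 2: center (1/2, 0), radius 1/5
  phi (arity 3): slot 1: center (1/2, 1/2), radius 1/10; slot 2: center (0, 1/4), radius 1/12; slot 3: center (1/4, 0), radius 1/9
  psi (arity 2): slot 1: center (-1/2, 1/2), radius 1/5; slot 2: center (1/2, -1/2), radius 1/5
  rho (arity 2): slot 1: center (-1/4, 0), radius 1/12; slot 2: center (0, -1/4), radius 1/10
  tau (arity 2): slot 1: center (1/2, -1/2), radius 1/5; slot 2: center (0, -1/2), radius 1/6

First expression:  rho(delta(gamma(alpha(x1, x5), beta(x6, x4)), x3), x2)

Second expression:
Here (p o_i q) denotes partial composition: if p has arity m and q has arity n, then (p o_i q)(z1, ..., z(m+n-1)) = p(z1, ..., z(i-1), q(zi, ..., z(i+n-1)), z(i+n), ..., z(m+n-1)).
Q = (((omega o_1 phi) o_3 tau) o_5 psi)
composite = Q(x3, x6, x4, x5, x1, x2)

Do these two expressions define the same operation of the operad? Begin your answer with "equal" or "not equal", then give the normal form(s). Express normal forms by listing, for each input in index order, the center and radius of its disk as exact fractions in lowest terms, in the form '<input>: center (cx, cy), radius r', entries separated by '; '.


not equal; the first gives x1: center (-235/1152, 25/576), radius 1/12960; x2: center (0, -1/4), radius 1/10; x3: center (-13/48, -1/48), radius 1/144; x4: center (-49/240, 3/80), radius 1/10080; x5: center (-49/240, 127/2880), radius 1/17280; x6: center (-587/2880, 107/2880), radius 1/10080 and the second x1: center (2/5, 1/10), radius 1/25; x2: center (3/5, -1/10), radius 1/25; x3: center (1/10, 1/10), radius 1/50; x4: center (11/180, -1/90), radius 1/225; x5: center (1/20, -1/90), radius 1/270; x6: center (0, 1/20), radius 1/60

Reducing the first expression gives x1: center (-235/1152, 25/576), radius 1/12960; x2: center (0, -1/4), radius 1/10; x3: center (-13/48, -1/48), radius 1/144; x4: center (-49/240, 3/80), radius 1/10080; x5: center (-49/240, 127/2880), radius 1/17280; x6: center (-587/2880, 107/2880), radius 1/10080
Reducing the second expression gives x1: center (2/5, 1/10), radius 1/25; x2: center (3/5, -1/10), radius 1/25; x3: center (1/10, 1/10), radius 1/50; x4: center (11/180, -1/90), radius 1/225; x5: center (1/20, -1/90), radius 1/270; x6: center (0, 1/20), radius 1/60
They disagree, so not equal.


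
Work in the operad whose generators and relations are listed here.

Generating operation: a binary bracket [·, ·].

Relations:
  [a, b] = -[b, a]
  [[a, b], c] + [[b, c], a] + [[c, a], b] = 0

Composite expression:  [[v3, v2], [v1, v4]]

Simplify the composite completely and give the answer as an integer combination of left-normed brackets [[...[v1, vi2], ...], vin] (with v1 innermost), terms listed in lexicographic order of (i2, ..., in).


[[[v1, v4], v2], v3] - [[[v1, v4], v3], v2]

In the tensor algebra, words opening v1 carry the v1-anchored form.
Composite bracket: [[v3, v2], [v1, v4]]
The bracket unfolds into 8 signed words via [a, b] = ab - ba (2^3 = 8).
Words beginning with v1 determine it all:
  v1v4v2v3 (sign +1) contributes +[[[v1, v4], v2], v3]
  v1v4v3v2 (sign -1) contributes -[[[v1, v4], v3], v2]


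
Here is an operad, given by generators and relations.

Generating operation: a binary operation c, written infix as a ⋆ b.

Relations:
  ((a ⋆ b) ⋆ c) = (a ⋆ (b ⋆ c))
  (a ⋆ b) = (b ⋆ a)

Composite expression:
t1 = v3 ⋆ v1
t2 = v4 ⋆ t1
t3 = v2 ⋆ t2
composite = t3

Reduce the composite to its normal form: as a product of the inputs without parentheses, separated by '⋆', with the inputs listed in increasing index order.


v1 ⋆ v2 ⋆ v3 ⋆ v4

Both nesting and order wash out for c; what remains is which v's occur.
(v3 ⋆ v1) collapses to v3 ⋆ v1
(v4 ⋆ (v3 ⋆ v1)) collapses to v4 ⋆ v3 ⋆ v1
(v2 ⋆ (v4 ⋆ (v3 ⋆ v1))) collapses to v2 ⋆ v4 ⋆ v3 ⋆ v1
putting the inputs in ascending order: v1 ⋆ v2 ⋆ v3 ⋆ v4


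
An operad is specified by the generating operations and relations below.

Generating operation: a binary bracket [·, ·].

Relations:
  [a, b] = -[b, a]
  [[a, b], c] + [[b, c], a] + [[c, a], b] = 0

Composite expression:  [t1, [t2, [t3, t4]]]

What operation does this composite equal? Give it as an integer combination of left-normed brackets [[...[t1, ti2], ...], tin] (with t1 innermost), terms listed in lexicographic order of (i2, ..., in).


Expand each bracket as ab - ba; the t1-initial words give the coefficients.
Composite bracket: [t1, [t2, [t3, t4]]]
Under [a, b] = ab - ba we get 8 signed associative words (2^3 = 8).
Collect the words opening with t1:
  word t1t2t3t4 has sign +1, contributing +[[[t1, t2], t3], t4]
  word t1t2t4t3 has sign -1, contributing -[[[t1, t2], t4], t3]
  word t1t3t4t2 has sign -1, contributing -[[[t1, t3], t4], t2]
  word t1t4t3t2 has sign +1, contributing +[[[t1, t4], t3], t2]

[[[t1, t2], t3], t4] - [[[t1, t2], t4], t3] - [[[t1, t3], t4], t2] + [[[t1, t4], t3], t2]
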